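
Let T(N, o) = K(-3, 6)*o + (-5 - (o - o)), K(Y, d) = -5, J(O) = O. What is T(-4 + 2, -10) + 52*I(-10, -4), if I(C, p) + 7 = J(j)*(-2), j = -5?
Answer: 201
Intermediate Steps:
T(N, o) = -5 - 5*o (T(N, o) = -5*o + (-5 - (o - o)) = -5*o + (-5 - 1*0) = -5*o + (-5 + 0) = -5*o - 5 = -5 - 5*o)
I(C, p) = 3 (I(C, p) = -7 - 5*(-2) = -7 + 10 = 3)
T(-4 + 2, -10) + 52*I(-10, -4) = (-5 - 5*(-10)) + 52*3 = (-5 + 50) + 156 = 45 + 156 = 201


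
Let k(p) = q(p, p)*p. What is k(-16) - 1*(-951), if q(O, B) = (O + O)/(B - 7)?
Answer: 21361/23 ≈ 928.74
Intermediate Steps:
q(O, B) = 2*O/(-7 + B) (q(O, B) = (2*O)/(-7 + B) = 2*O/(-7 + B))
k(p) = 2*p²/(-7 + p) (k(p) = (2*p/(-7 + p))*p = 2*p²/(-7 + p))
k(-16) - 1*(-951) = 2*(-16)²/(-7 - 16) - 1*(-951) = 2*256/(-23) + 951 = 2*256*(-1/23) + 951 = -512/23 + 951 = 21361/23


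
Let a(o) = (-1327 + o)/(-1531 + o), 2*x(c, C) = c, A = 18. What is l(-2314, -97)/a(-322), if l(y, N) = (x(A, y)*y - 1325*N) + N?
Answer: 11728618/97 ≈ 1.2091e+5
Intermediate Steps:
x(c, C) = c/2
l(y, N) = -1324*N + 9*y (l(y, N) = (((1/2)*18)*y - 1325*N) + N = (9*y - 1325*N) + N = (-1325*N + 9*y) + N = -1324*N + 9*y)
a(o) = (-1327 + o)/(-1531 + o)
l(-2314, -97)/a(-322) = (-1324*(-97) + 9*(-2314))/(((-1327 - 322)/(-1531 - 322))) = (128428 - 20826)/((-1649/(-1853))) = 107602/((-1/1853*(-1649))) = 107602/(97/109) = 107602*(109/97) = 11728618/97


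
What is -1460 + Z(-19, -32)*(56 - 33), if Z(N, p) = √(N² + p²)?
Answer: -1460 + 23*√1385 ≈ -604.04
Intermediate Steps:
-1460 + Z(-19, -32)*(56 - 33) = -1460 + √((-19)² + (-32)²)*(56 - 33) = -1460 + √(361 + 1024)*23 = -1460 + √1385*23 = -1460 + 23*√1385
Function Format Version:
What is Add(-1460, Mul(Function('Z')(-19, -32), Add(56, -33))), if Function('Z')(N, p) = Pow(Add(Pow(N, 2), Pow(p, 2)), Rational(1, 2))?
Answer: Add(-1460, Mul(23, Pow(1385, Rational(1, 2)))) ≈ -604.04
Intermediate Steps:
Add(-1460, Mul(Function('Z')(-19, -32), Add(56, -33))) = Add(-1460, Mul(Pow(Add(Pow(-19, 2), Pow(-32, 2)), Rational(1, 2)), Add(56, -33))) = Add(-1460, Mul(Pow(Add(361, 1024), Rational(1, 2)), 23)) = Add(-1460, Mul(Pow(1385, Rational(1, 2)), 23)) = Add(-1460, Mul(23, Pow(1385, Rational(1, 2))))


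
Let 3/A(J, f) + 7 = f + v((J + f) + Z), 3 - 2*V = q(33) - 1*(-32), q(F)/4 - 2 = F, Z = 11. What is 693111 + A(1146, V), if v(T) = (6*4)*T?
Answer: 11851504991/17099 ≈ 6.9311e+5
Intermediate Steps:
q(F) = 8 + 4*F
V = -169/2 (V = 3/2 - ((8 + 4*33) - 1*(-32))/2 = 3/2 - ((8 + 132) + 32)/2 = 3/2 - (140 + 32)/2 = 3/2 - 1/2*172 = 3/2 - 86 = -169/2 ≈ -84.500)
v(T) = 24*T
A(J, f) = 3/(257 + 24*J + 25*f) (A(J, f) = 3/(-7 + (f + 24*((J + f) + 11))) = 3/(-7 + (f + 24*(11 + J + f))) = 3/(-7 + (f + (264 + 24*J + 24*f))) = 3/(-7 + (264 + 24*J + 25*f)) = 3/(257 + 24*J + 25*f))
693111 + A(1146, V) = 693111 + 3/(257 + 24*1146 + 25*(-169/2)) = 693111 + 3/(257 + 27504 - 4225/2) = 693111 + 3/(51297/2) = 693111 + 3*(2/51297) = 693111 + 2/17099 = 11851504991/17099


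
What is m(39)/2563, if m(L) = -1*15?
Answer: -15/2563 ≈ -0.0058525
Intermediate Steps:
m(L) = -15
m(39)/2563 = -15/2563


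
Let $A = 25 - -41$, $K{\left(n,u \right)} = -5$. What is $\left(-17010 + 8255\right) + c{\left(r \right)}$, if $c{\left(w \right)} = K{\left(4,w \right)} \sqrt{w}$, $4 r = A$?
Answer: $-8755 - \frac{5 \sqrt{66}}{2} \approx -8775.3$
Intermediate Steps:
$A = 66$ ($A = 25 + 41 = 66$)
$r = \frac{33}{2}$ ($r = \frac{1}{4} \cdot 66 = \frac{33}{2} \approx 16.5$)
$c{\left(w \right)} = - 5 \sqrt{w}$
$\left(-17010 + 8255\right) + c{\left(r \right)} = \left(-17010 + 8255\right) - 5 \sqrt{\frac{33}{2}} = -8755 - 5 \frac{\sqrt{66}}{2} = -8755 - \frac{5 \sqrt{66}}{2}$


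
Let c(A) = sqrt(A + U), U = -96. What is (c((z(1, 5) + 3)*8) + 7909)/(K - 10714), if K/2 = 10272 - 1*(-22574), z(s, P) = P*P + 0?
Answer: 719/4998 + 4*sqrt(2)/27489 ≈ 0.14406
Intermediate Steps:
z(s, P) = P**2 (z(s, P) = P**2 + 0 = P**2)
K = 65692 (K = 2*(10272 - 1*(-22574)) = 2*(10272 + 22574) = 2*32846 = 65692)
c(A) = sqrt(-96 + A) (c(A) = sqrt(A - 96) = sqrt(-96 + A))
(c((z(1, 5) + 3)*8) + 7909)/(K - 10714) = (sqrt(-96 + (5**2 + 3)*8) + 7909)/(65692 - 10714) = (sqrt(-96 + (25 + 3)*8) + 7909)/54978 = (sqrt(-96 + 28*8) + 7909)*(1/54978) = (sqrt(-96 + 224) + 7909)*(1/54978) = (sqrt(128) + 7909)*(1/54978) = (8*sqrt(2) + 7909)*(1/54978) = (7909 + 8*sqrt(2))*(1/54978) = 719/4998 + 4*sqrt(2)/27489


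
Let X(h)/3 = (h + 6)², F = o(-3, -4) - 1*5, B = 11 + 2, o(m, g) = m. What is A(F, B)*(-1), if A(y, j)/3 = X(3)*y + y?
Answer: 5856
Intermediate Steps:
B = 13
F = -8 (F = -3 - 1*5 = -3 - 5 = -8)
X(h) = 3*(6 + h)² (X(h) = 3*(h + 6)² = 3*(6 + h)²)
A(y, j) = 732*y (A(y, j) = 3*((3*(6 + 3)²)*y + y) = 3*((3*9²)*y + y) = 3*((3*81)*y + y) = 3*(243*y + y) = 3*(244*y) = 732*y)
A(F, B)*(-1) = (732*(-8))*(-1) = -5856*(-1) = 5856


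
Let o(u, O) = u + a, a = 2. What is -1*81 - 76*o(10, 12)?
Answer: -993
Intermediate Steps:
o(u, O) = 2 + u (o(u, O) = u + 2 = 2 + u)
-1*81 - 76*o(10, 12) = -1*81 - 76*(2 + 10) = -81 - 76*12 = -81 - 912 = -993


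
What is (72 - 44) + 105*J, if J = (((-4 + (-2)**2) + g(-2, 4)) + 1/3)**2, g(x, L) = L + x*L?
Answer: 4319/3 ≈ 1439.7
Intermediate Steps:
g(x, L) = L + L*x
J = 121/9 (J = (((-4 + (-2)**2) + 4*(1 - 2)) + 1/3)**2 = (((-4 + 4) + 4*(-1)) + 1/3)**2 = ((0 - 4) + 1/3)**2 = (-4 + 1/3)**2 = (-11/3)**2 = 121/9 ≈ 13.444)
(72 - 44) + 105*J = (72 - 44) + 105*(121/9) = 28 + 4235/3 = 4319/3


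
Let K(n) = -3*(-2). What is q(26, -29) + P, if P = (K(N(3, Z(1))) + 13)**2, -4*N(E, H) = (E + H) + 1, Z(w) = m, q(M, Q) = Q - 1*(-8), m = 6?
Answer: 340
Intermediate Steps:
q(M, Q) = 8 + Q (q(M, Q) = Q + 8 = 8 + Q)
Z(w) = 6
N(E, H) = -1/4 - E/4 - H/4 (N(E, H) = -((E + H) + 1)/4 = -(1 + E + H)/4 = -1/4 - E/4 - H/4)
K(n) = 6
P = 361 (P = (6 + 13)**2 = 19**2 = 361)
q(26, -29) + P = (8 - 29) + 361 = -21 + 361 = 340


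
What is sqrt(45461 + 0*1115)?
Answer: 13*sqrt(269) ≈ 213.22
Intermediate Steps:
sqrt(45461 + 0*1115) = sqrt(45461 + 0) = sqrt(45461) = 13*sqrt(269)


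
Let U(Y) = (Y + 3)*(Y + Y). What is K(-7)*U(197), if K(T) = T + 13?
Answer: 472800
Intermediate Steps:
K(T) = 13 + T
U(Y) = 2*Y*(3 + Y) (U(Y) = (3 + Y)*(2*Y) = 2*Y*(3 + Y))
K(-7)*U(197) = (13 - 7)*(2*197*(3 + 197)) = 6*(2*197*200) = 6*78800 = 472800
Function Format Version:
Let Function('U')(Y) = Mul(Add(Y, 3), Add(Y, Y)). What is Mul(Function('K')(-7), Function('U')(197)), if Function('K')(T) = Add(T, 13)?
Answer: 472800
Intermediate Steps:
Function('K')(T) = Add(13, T)
Function('U')(Y) = Mul(2, Y, Add(3, Y)) (Function('U')(Y) = Mul(Add(3, Y), Mul(2, Y)) = Mul(2, Y, Add(3, Y)))
Mul(Function('K')(-7), Function('U')(197)) = Mul(Add(13, -7), Mul(2, 197, Add(3, 197))) = Mul(6, Mul(2, 197, 200)) = Mul(6, 78800) = 472800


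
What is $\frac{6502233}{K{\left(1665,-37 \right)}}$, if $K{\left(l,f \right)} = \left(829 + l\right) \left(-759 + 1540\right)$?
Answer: $\frac{6502233}{1947814} \approx 3.3382$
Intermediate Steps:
$K{\left(l,f \right)} = 647449 + 781 l$ ($K{\left(l,f \right)} = \left(829 + l\right) 781 = 647449 + 781 l$)
$\frac{6502233}{K{\left(1665,-37 \right)}} = \frac{6502233}{647449 + 781 \cdot 1665} = \frac{6502233}{647449 + 1300365} = \frac{6502233}{1947814}$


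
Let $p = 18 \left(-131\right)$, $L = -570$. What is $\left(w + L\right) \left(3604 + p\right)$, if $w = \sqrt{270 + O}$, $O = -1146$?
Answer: $-710220 + 2492 i \sqrt{219} \approx -7.1022 \cdot 10^{5} + 36878.0 i$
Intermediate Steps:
$p = -2358$
$w = 2 i \sqrt{219}$ ($w = \sqrt{270 - 1146} = \sqrt{-876} = 2 i \sqrt{219} \approx 29.597 i$)
$\left(w + L\right) \left(3604 + p\right) = \left(2 i \sqrt{219} - 570\right) \left(3604 - 2358\right) = \left(-570 + 2 i \sqrt{219}\right) 1246 = -710220 + 2492 i \sqrt{219}$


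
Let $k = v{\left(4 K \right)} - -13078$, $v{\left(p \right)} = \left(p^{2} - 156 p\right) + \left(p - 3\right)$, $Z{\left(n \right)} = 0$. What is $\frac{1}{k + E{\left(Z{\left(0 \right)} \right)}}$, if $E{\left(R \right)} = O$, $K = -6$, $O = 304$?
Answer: $\frac{1}{17675} \approx 5.6577 \cdot 10^{-5}$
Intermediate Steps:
$E{\left(R \right)} = 304$
$v{\left(p \right)} = -3 + p^{2} - 155 p$ ($v{\left(p \right)} = \left(p^{2} - 156 p\right) + \left(-3 + p\right) = -3 + p^{2} - 155 p$)
$k = 17371$ ($k = \left(-3 + \left(4 \left(-6\right)\right)^{2} - 155 \cdot 4 \left(-6\right)\right) - -13078 = \left(-3 + \left(-24\right)^{2} - -3720\right) + 13078 = \left(-3 + 576 + 3720\right) + 13078 = 4293 + 13078 = 17371$)
$\frac{1}{k + E{\left(Z{\left(0 \right)} \right)}} = \frac{1}{17371 + 304} = \frac{1}{17675}$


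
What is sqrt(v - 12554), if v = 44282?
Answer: 4*sqrt(1983) ≈ 178.12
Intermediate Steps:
sqrt(v - 12554) = sqrt(44282 - 12554) = sqrt(31728) = 4*sqrt(1983)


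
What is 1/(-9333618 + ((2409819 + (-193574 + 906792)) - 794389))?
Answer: -1/7004970 ≈ -1.4276e-7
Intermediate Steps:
1/(-9333618 + ((2409819 + (-193574 + 906792)) - 794389)) = 1/(-9333618 + ((2409819 + 713218) - 794389)) = 1/(-9333618 + (3123037 - 794389)) = 1/(-9333618 + 2328648) = 1/(-7004970) = -1/7004970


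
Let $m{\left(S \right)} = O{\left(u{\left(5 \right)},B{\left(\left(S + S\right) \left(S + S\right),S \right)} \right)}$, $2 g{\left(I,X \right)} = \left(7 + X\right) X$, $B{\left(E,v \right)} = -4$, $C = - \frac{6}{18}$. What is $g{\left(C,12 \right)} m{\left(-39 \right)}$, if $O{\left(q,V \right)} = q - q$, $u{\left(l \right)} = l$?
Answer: $0$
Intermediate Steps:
$C = - \frac{1}{3}$ ($C = \left(-6\right) \frac{1}{18} = - \frac{1}{3} \approx -0.33333$)
$g{\left(I,X \right)} = \frac{X \left(7 + X\right)}{2}$ ($g{\left(I,X \right)} = \frac{\left(7 + X\right) X}{2} = \frac{X \left(7 + X\right)}{2}$)
$O{\left(q,V \right)} = 0$
$m{\left(S \right)} = 0$
$g{\left(C,12 \right)} m{\left(-39 \right)} = \frac{1}{2} \cdot 12 \left(7 + 12\right) 0 = \frac{1}{2} \cdot 12 \cdot 19 \cdot 0 = 114 \cdot 0 = 0$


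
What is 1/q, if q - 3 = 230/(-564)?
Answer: 282/731 ≈ 0.38577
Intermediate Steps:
q = 731/282 (q = 3 + 230/(-564) = 3 + 230*(-1/564) = 3 - 115/282 = 731/282 ≈ 2.5922)
1/q = 1/(731/282) = 282/731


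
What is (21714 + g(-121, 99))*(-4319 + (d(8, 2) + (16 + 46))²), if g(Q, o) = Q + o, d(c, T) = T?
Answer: -4837316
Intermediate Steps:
(21714 + g(-121, 99))*(-4319 + (d(8, 2) + (16 + 46))²) = (21714 + (-121 + 99))*(-4319 + (2 + (16 + 46))²) = (21714 - 22)*(-4319 + (2 + 62)²) = 21692*(-4319 + 64²) = 21692*(-4319 + 4096) = 21692*(-223) = -4837316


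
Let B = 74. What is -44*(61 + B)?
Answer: -5940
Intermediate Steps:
-44*(61 + B) = -44*(61 + 74) = -44*135 = -5940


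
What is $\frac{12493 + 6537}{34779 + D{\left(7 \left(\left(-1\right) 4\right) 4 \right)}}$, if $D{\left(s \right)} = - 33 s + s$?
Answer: $\frac{19030}{38363} \approx 0.49605$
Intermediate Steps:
$D{\left(s \right)} = - 32 s$
$\frac{12493 + 6537}{34779 + D{\left(7 \left(\left(-1\right) 4\right) 4 \right)}} = \frac{12493 + 6537}{34779 - 32 \cdot 7 \left(\left(-1\right) 4\right) 4} = \frac{19030}{34779 - 32 \cdot 7 \left(-4\right) 4} = \frac{19030}{34779 - 32 \left(\left(-28\right) 4\right)} = \frac{19030}{34779 - -3584} = \frac{19030}{34779 + 3584} = \frac{19030}{38363}$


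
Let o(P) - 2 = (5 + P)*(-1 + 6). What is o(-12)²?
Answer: 1089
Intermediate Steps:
o(P) = 27 + 5*P (o(P) = 2 + (5 + P)*(-1 + 6) = 2 + (5 + P)*5 = 2 + (25 + 5*P) = 27 + 5*P)
o(-12)² = (27 + 5*(-12))² = (27 - 60)² = (-33)² = 1089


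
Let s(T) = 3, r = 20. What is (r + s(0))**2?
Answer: 529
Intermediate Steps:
(r + s(0))**2 = (20 + 3)**2 = 23**2 = 529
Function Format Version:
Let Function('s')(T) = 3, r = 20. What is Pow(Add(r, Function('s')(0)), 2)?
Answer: 529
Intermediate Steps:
Pow(Add(r, Function('s')(0)), 2) = Pow(Add(20, 3), 2) = Pow(23, 2) = 529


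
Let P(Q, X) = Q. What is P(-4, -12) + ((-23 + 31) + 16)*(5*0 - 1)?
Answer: -28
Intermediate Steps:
P(-4, -12) + ((-23 + 31) + 16)*(5*0 - 1) = -4 + ((-23 + 31) + 16)*(5*0 - 1) = -4 + (8 + 16)*(0 - 1) = -4 + 24*(-1) = -4 - 24 = -28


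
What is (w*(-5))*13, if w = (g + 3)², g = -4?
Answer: -65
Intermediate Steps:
w = 1 (w = (-4 + 3)² = (-1)² = 1)
(w*(-5))*13 = (1*(-5))*13 = -5*13 = -65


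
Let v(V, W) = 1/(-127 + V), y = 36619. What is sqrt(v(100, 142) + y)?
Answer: 2*sqrt(741534)/9 ≈ 191.36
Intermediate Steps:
sqrt(v(100, 142) + y) = sqrt(1/(-127 + 100) + 36619) = sqrt(1/(-27) + 36619) = sqrt(-1/27 + 36619) = sqrt(988712/27) = 2*sqrt(741534)/9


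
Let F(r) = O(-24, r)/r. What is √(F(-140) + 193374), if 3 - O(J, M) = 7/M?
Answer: √3790129973/140 ≈ 439.74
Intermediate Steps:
O(J, M) = 3 - 7/M
F(r) = (3 - 7/r)/r
√(F(-140) + 193374) = √((-7 + 3*(-140))/(-140)² + 193374) = √((-7 - 420)/19600 + 193374) = √((1/19600)*(-427) + 193374) = √(-61/2800 + 193374) = √(541447139/2800) = √3790129973/140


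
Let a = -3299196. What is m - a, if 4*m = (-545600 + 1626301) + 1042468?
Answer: 15319953/4 ≈ 3.8300e+6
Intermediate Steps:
m = 2123169/4 (m = ((-545600 + 1626301) + 1042468)/4 = (1080701 + 1042468)/4 = (¼)*2123169 = 2123169/4 ≈ 5.3079e+5)
m - a = 2123169/4 - 1*(-3299196) = 2123169/4 + 3299196 = 15319953/4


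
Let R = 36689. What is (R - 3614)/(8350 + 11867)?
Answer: 11025/6739 ≈ 1.6360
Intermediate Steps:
(R - 3614)/(8350 + 11867) = (36689 - 3614)/(8350 + 11867) = 33075/20217 = 33075*(1/20217) = 11025/6739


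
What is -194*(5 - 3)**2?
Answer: -776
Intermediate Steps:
-194*(5 - 3)**2 = -194*2**2 = -194*4 = -776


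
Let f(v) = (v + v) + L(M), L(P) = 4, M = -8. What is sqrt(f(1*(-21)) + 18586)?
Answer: 2*sqrt(4637) ≈ 136.19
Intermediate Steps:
f(v) = 4 + 2*v (f(v) = (v + v) + 4 = 2*v + 4 = 4 + 2*v)
sqrt(f(1*(-21)) + 18586) = sqrt((4 + 2*(1*(-21))) + 18586) = sqrt((4 + 2*(-21)) + 18586) = sqrt((4 - 42) + 18586) = sqrt(-38 + 18586) = sqrt(18548) = 2*sqrt(4637)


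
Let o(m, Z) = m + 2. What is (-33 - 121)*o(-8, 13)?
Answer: 924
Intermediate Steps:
o(m, Z) = 2 + m
(-33 - 121)*o(-8, 13) = (-33 - 121)*(2 - 8) = -154*(-6) = 924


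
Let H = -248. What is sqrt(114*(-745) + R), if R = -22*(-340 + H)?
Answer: 13*I*sqrt(426) ≈ 268.32*I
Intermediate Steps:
R = 12936 (R = -22*(-340 - 248) = -22*(-588) = 12936)
sqrt(114*(-745) + R) = sqrt(114*(-745) + 12936) = sqrt(-84930 + 12936) = sqrt(-71994) = 13*I*sqrt(426)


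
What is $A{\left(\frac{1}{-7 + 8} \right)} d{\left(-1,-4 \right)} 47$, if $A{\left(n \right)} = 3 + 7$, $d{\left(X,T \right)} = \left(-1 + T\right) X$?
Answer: $2350$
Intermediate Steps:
$d{\left(X,T \right)} = X \left(-1 + T\right)$
$A{\left(n \right)} = 10$
$A{\left(\frac{1}{-7 + 8} \right)} d{\left(-1,-4 \right)} 47 = 10 \left(- (-1 - 4)\right) 47 = 10 \left(\left(-1\right) \left(-5\right)\right) 47 = 10 \cdot 5 \cdot 47 = 50 \cdot 47 = 2350$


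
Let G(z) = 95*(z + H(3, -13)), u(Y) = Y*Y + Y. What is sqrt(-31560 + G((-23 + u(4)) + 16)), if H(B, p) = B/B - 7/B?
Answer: 11*I*sqrt(2265)/3 ≈ 174.5*I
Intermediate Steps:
u(Y) = Y + Y**2 (u(Y) = Y**2 + Y = Y + Y**2)
H(B, p) = 1 - 7/B
G(z) = -380/3 + 95*z (G(z) = 95*(z + (-7 + 3)/3) = 95*(z + (1/3)*(-4)) = 95*(z - 4/3) = 95*(-4/3 + z) = -380/3 + 95*z)
sqrt(-31560 + G((-23 + u(4)) + 16)) = sqrt(-31560 + (-380/3 + 95*((-23 + 4*(1 + 4)) + 16))) = sqrt(-31560 + (-380/3 + 95*((-23 + 4*5) + 16))) = sqrt(-31560 + (-380/3 + 95*((-23 + 20) + 16))) = sqrt(-31560 + (-380/3 + 95*(-3 + 16))) = sqrt(-31560 + (-380/3 + 95*13)) = sqrt(-31560 + (-380/3 + 1235)) = sqrt(-31560 + 3325/3) = sqrt(-91355/3) = 11*I*sqrt(2265)/3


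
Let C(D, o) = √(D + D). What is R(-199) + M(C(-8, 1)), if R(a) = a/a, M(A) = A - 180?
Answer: -179 + 4*I ≈ -179.0 + 4.0*I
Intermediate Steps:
C(D, o) = √2*√D (C(D, o) = √(2*D) = √2*√D)
M(A) = -180 + A
R(a) = 1
R(-199) + M(C(-8, 1)) = 1 + (-180 + √2*√(-8)) = 1 + (-180 + √2*(2*I*√2)) = 1 + (-180 + 4*I) = -179 + 4*I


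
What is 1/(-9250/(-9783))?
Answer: 9783/9250 ≈ 1.0576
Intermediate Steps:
1/(-9250/(-9783)) = 1/(-9250*(-1/9783)) = 1/(9250/9783) = 9783/9250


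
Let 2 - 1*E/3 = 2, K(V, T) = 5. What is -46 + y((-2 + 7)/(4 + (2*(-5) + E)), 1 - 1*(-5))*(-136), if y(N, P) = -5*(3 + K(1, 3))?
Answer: 5394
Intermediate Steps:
E = 0 (E = 6 - 3*2 = 6 - 6 = 0)
y(N, P) = -40 (y(N, P) = -5*(3 + 5) = -5*8 = -40)
-46 + y((-2 + 7)/(4 + (2*(-5) + E)), 1 - 1*(-5))*(-136) = -46 - 40*(-136) = -46 + 5440 = 5394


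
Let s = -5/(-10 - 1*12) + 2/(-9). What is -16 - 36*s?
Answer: -178/11 ≈ -16.182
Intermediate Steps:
s = 1/198 (s = -5/(-10 - 12) + 2*(-⅑) = -5/(-22) - 2/9 = -5*(-1/22) - 2/9 = 5/22 - 2/9 = 1/198 ≈ 0.0050505)
-16 - 36*s = -16 - 36*1/198 = -16 - 2/11 = -178/11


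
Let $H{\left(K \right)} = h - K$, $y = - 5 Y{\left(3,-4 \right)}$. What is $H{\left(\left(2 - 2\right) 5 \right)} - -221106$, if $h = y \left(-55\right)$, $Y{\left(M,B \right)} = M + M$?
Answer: $222756$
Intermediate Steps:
$Y{\left(M,B \right)} = 2 M$
$y = -30$ ($y = - 5 \cdot 2 \cdot 3 = \left(-5\right) 6 = -30$)
$h = 1650$ ($h = \left(-30\right) \left(-55\right) = 1650$)
$H{\left(K \right)} = 1650 - K$
$H{\left(\left(2 - 2\right) 5 \right)} - -221106 = \left(1650 - \left(2 - 2\right) 5\right) - -221106 = \left(1650 - 0 \cdot 5\right) + 221106 = \left(1650 - 0\right) + 221106 = \left(1650 + 0\right) + 221106 = 1650 + 221106 = 222756$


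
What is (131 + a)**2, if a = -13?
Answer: 13924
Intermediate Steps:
(131 + a)**2 = (131 - 13)**2 = 118**2 = 13924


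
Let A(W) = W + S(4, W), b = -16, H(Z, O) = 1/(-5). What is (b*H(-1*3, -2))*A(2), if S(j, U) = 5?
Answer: 112/5 ≈ 22.400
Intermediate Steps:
H(Z, O) = -⅕
A(W) = 5 + W (A(W) = W + 5 = 5 + W)
(b*H(-1*3, -2))*A(2) = (-16*(-⅕))*(5 + 2) = (16/5)*7 = 112/5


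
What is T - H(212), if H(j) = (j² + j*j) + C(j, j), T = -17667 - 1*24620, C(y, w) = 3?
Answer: -132178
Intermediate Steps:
T = -42287 (T = -17667 - 24620 = -42287)
H(j) = 3 + 2*j² (H(j) = (j² + j*j) + 3 = (j² + j²) + 3 = 2*j² + 3 = 3 + 2*j²)
T - H(212) = -42287 - (3 + 2*212²) = -42287 - (3 + 2*44944) = -42287 - (3 + 89888) = -42287 - 1*89891 = -42287 - 89891 = -132178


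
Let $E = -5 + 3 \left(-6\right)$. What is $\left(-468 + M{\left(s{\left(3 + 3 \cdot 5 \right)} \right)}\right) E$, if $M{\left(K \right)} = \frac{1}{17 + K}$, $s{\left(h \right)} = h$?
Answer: $\frac{376717}{35} \approx 10763.0$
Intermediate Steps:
$E = -23$ ($E = -5 - 18 = -23$)
$\left(-468 + M{\left(s{\left(3 + 3 \cdot 5 \right)} \right)}\right) E = \left(-468 + \frac{1}{17 + \left(3 + 3 \cdot 5\right)}\right) \left(-23\right) = \left(-468 + \frac{1}{17 + \left(3 + 15\right)}\right) \left(-23\right) = \left(-468 + \frac{1}{17 + 18}\right) \left(-23\right) = \left(-468 + \frac{1}{35}\right) \left(-23\right) = \left(- \frac{16379}{35}\right) \left(-23\right) = \frac{376717}{35}$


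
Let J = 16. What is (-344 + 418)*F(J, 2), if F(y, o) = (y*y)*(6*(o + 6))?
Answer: 909312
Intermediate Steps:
F(y, o) = y**2*(36 + 6*o) (F(y, o) = y**2*(6*(6 + o)) = y**2*(36 + 6*o))
(-344 + 418)*F(J, 2) = (-344 + 418)*(6*16**2*(6 + 2)) = 74*(6*256*8) = 74*12288 = 909312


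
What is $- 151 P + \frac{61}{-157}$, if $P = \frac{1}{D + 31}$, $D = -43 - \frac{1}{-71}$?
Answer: $\frac{1631286}{133607} \approx 12.21$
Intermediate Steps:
$D = - \frac{3052}{71}$ ($D = -43 - - \frac{1}{71} = -43 + \frac{1}{71} = - \frac{3052}{71} \approx -42.986$)
$P = - \frac{71}{851}$ ($P = \frac{1}{- \frac{3052}{71} + 31} = \frac{1}{- \frac{851}{71}} = - \frac{71}{851} \approx -0.083431$)
$- 151 P + \frac{61}{-157} = \left(-151\right) \left(- \frac{71}{851}\right) + \frac{61}{-157} = \frac{10721}{851} + 61 \left(- \frac{1}{157}\right) = \frac{10721}{851} - \frac{61}{157} = \frac{1631286}{133607}$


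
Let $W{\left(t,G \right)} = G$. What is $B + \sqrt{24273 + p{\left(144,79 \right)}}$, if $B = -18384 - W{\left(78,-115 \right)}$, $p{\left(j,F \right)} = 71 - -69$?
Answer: $-18269 + \sqrt{24413} \approx -18113.0$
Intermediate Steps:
$p{\left(j,F \right)} = 140$ ($p{\left(j,F \right)} = 71 + 69 = 140$)
$B = -18269$ ($B = -18384 - -115 = -18384 + 115 = -18269$)
$B + \sqrt{24273 + p{\left(144,79 \right)}} = -18269 + \sqrt{24273 + 140} = -18269 + \sqrt{24413}$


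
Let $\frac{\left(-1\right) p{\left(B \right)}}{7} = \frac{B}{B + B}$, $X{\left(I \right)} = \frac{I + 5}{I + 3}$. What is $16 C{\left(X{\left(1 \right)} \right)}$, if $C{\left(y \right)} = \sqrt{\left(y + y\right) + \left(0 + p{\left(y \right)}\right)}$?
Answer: $8 i \sqrt{2} \approx 11.314 i$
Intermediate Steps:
$X{\left(I \right)} = \frac{5 + I}{3 + I}$
$p{\left(B \right)} = - \frac{7}{2}$ ($p{\left(B \right)} = - 7 \frac{B}{B + B} = - 7 \frac{B}{2 B} = - 7 \frac{1}{2 B} B = \left(-7\right) \frac{1}{2} = - \frac{7}{2}$)
$C{\left(y \right)} = \sqrt{- \frac{7}{2} + 2 y}$ ($C{\left(y \right)} = \sqrt{\left(y + y\right) + \left(0 - \frac{7}{2}\right)} = \sqrt{2 y - \frac{7}{2}} = \sqrt{- \frac{7}{2} + 2 y}$)
$16 C{\left(X{\left(1 \right)} \right)} = 16 \frac{\sqrt{-14 + 8 \frac{5 + 1}{3 + 1}}}{2} = 16 \frac{\sqrt{-14 + 8 \cdot \frac{1}{4} \cdot 6}}{2} = 16 \frac{\sqrt{-14 + 8 \cdot \frac{3}{2}}}{2} = 16 \frac{\sqrt{-14 + 12}}{2} = 16 \frac{\sqrt{-2}}{2} = 16 \frac{i \sqrt{2}}{2} = 8 i \sqrt{2}$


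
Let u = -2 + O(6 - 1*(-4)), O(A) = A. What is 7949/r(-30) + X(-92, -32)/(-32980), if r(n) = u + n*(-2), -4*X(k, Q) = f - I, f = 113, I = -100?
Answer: 15421273/131920 ≈ 116.90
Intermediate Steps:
X(k, Q) = -213/4 (X(k, Q) = -(113 - 1*(-100))/4 = -(113 + 100)/4 = -1/4*213 = -213/4)
u = 8 (u = -2 + (6 - 1*(-4)) = -2 + (6 + 4) = -2 + 10 = 8)
r(n) = 8 - 2*n (r(n) = 8 + n*(-2) = 8 - 2*n)
7949/r(-30) + X(-92, -32)/(-32980) = 7949/(8 - 2*(-30)) - 213/4/(-32980) = 7949/(8 + 60) - 213/4*(-1/32980) = 7949/68 + 213/131920 = 15421273/131920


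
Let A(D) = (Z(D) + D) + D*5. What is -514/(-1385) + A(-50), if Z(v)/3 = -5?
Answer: -435761/1385 ≈ -314.63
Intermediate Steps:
Z(v) = -15 (Z(v) = 3*(-5) = -15)
A(D) = -15 + 6*D (A(D) = (-15 + D) + D*5 = (-15 + D) + 5*D = -15 + 6*D)
-514/(-1385) + A(-50) = -514/(-1385) + (-15 + 6*(-50)) = -514*(-1/1385) + (-15 - 300) = 514/1385 - 315 = -435761/1385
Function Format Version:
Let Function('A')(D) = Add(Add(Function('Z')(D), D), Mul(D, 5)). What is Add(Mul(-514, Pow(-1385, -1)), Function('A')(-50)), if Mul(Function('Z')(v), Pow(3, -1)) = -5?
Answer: Rational(-435761, 1385) ≈ -314.63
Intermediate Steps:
Function('Z')(v) = -15 (Function('Z')(v) = Mul(3, -5) = -15)
Function('A')(D) = Add(-15, Mul(6, D)) (Function('A')(D) = Add(Add(-15, D), Mul(D, 5)) = Add(Add(-15, D), Mul(5, D)) = Add(-15, Mul(6, D)))
Add(Mul(-514, Pow(-1385, -1)), Function('A')(-50)) = Add(Mul(-514, Pow(-1385, -1)), Add(-15, Mul(6, -50))) = Add(Mul(-514, Rational(-1, 1385)), Add(-15, -300)) = Add(Rational(514, 1385), -315) = Rational(-435761, 1385)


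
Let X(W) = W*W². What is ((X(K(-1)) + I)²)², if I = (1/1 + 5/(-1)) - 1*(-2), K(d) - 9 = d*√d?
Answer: 71351582096 - 292341033600*I ≈ 7.1352e+10 - 2.9234e+11*I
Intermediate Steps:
K(d) = 9 + d^(3/2) (K(d) = 9 + d*√d = 9 + d^(3/2))
X(W) = W³
I = -2 (I = (1*1 + 5*(-1)) + 2 = (1 - 5) + 2 = -4 + 2 = -2)
((X(K(-1)) + I)²)² = (((9 + (-1)^(3/2))³ - 2)²)² = (((9 - I)³ - 2)²)² = ((-2 + (9 - I)³)²)² = (-2 + (9 - I)³)⁴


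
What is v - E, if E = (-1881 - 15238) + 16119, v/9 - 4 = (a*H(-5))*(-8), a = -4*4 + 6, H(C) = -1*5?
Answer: -2564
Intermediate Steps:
H(C) = -5
a = -10 (a = -16 + 6 = -10)
v = -3564 (v = 36 + 9*(-10*(-5)*(-8)) = 36 + 9*(50*(-8)) = 36 + 9*(-400) = 36 - 3600 = -3564)
E = -1000 (E = -17119 + 16119 = -1000)
v - E = -3564 - 1*(-1000) = -3564 + 1000 = -2564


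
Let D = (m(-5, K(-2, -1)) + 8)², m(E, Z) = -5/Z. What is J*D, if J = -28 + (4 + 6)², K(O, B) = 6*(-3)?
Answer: 44402/9 ≈ 4933.6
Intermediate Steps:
K(O, B) = -18
J = 72 (J = -28 + 10² = -28 + 100 = 72)
D = 22201/324 (D = (-5/(-18) + 8)² = (-5*(-1/18) + 8)² = (5/18 + 8)² = (149/18)² = 22201/324 ≈ 68.522)
J*D = 72*(22201/324) = 44402/9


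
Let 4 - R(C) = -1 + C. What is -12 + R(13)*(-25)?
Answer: 188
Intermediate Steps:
R(C) = 5 - C (R(C) = 4 - (-1 + C) = 4 + (1 - C) = 5 - C)
-12 + R(13)*(-25) = -12 + (5 - 1*13)*(-25) = -12 + (5 - 13)*(-25) = -12 - 8*(-25) = -12 + 200 = 188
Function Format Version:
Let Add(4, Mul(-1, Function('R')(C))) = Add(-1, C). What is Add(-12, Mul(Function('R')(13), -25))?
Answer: 188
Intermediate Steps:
Function('R')(C) = Add(5, Mul(-1, C)) (Function('R')(C) = Add(4, Mul(-1, Add(-1, C))) = Add(4, Add(1, Mul(-1, C))) = Add(5, Mul(-1, C)))
Add(-12, Mul(Function('R')(13), -25)) = Add(-12, Mul(Add(5, Mul(-1, 13)), -25)) = Add(-12, Mul(Add(5, -13), -25)) = Add(-12, Mul(-8, -25)) = Add(-12, 200) = 188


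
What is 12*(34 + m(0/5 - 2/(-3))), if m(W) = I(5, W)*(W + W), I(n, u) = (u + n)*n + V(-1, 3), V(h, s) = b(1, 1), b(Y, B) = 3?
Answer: 2728/3 ≈ 909.33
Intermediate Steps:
V(h, s) = 3
I(n, u) = 3 + n*(n + u) (I(n, u) = (u + n)*n + 3 = (n + u)*n + 3 = n*(n + u) + 3 = 3 + n*(n + u))
m(W) = 2*W*(28 + 5*W) (m(W) = (3 + 5² + 5*W)*(W + W) = (3 + 25 + 5*W)*(2*W) = (28 + 5*W)*(2*W) = 2*W*(28 + 5*W))
12*(34 + m(0/5 - 2/(-3))) = 12*(34 + 2*(0/5 - 2/(-3))*(28 + 5*(0/5 - 2/(-3)))) = 12*(34 + 2*(0*(⅕) - 2*(-⅓))*(28 + 5*(0*(⅕) - 2*(-⅓)))) = 12*(34 + 2*(0 + ⅔)*(28 + 5*(0 + ⅔))) = 12*(34 + 2*(⅔)*(28 + 5*(⅔))) = 12*(34 + 2*(⅔)*(28 + 10/3)) = 12*(34 + 2*(⅔)*(94/3)) = 12*(34 + 376/9) = 12*(682/9) = 2728/3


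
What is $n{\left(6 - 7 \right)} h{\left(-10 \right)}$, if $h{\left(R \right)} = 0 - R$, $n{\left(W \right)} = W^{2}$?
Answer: $10$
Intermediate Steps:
$h{\left(R \right)} = - R$
$n{\left(6 - 7 \right)} h{\left(-10 \right)} = \left(6 - 7\right)^{2} \left(\left(-1\right) \left(-10\right)\right) = \left(-1\right)^{2} \cdot 10 = 1 \cdot 10 = 10$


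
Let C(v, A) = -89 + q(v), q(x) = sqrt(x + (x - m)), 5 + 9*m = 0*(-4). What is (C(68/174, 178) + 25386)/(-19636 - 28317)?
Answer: -25297/47953 - sqrt(10121)/4171911 ≈ -0.52756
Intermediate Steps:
m = -5/9 (m = -5/9 + (0*(-4))/9 = -5/9 + (1/9)*0 = -5/9 + 0 = -5/9 ≈ -0.55556)
q(x) = sqrt(5/9 + 2*x) (q(x) = sqrt(x + (x - 1*(-5/9))) = sqrt(x + (x + 5/9)) = sqrt(x + (5/9 + x)) = sqrt(5/9 + 2*x))
C(v, A) = -89 + sqrt(5 + 18*v)/3
(C(68/174, 178) + 25386)/(-19636 - 28317) = ((-89 + sqrt(5 + 18*(68/174))/3) + 25386)/(-19636 - 28317) = ((-89 + sqrt(5 + 18*(68*(1/174)))/3) + 25386)/(-47953) = ((-89 + sqrt(5 + 18*(34/87))/3) + 25386)*(-1/47953) = ((-89 + sqrt(5 + 204/29)/3) + 25386)*(-1/47953) = ((-89 + sqrt(349/29)/3) + 25386)*(-1/47953) = ((-89 + (sqrt(10121)/29)/3) + 25386)*(-1/47953) = ((-89 + sqrt(10121)/87) + 25386)*(-1/47953) = (25297 + sqrt(10121)/87)*(-1/47953) = -25297/47953 - sqrt(10121)/4171911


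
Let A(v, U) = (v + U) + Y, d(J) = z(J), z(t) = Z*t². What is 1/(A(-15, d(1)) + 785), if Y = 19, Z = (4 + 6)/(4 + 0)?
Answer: 2/1583 ≈ 0.0012634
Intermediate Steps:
Z = 5/2 (Z = 10/4 = 10*(¼) = 5/2 ≈ 2.5000)
z(t) = 5*t²/2
d(J) = 5*J²/2
A(v, U) = 19 + U + v (A(v, U) = (v + U) + 19 = (U + v) + 19 = 19 + U + v)
1/(A(-15, d(1)) + 785) = 1/((19 + (5/2)*1² - 15) + 785) = 1/((19 + (5/2)*1 - 15) + 785) = 1/((19 + 5/2 - 15) + 785) = 1/(13/2 + 785) = 1/(1583/2) = 2/1583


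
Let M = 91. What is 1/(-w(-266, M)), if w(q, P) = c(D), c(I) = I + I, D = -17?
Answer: 1/34 ≈ 0.029412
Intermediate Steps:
c(I) = 2*I
w(q, P) = -34 (w(q, P) = 2*(-17) = -34)
1/(-w(-266, M)) = 1/(-1*(-34)) = 1/34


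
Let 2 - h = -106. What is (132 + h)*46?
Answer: 11040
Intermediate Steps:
h = 108 (h = 2 - 1*(-106) = 2 + 106 = 108)
(132 + h)*46 = (132 + 108)*46 = 240*46 = 11040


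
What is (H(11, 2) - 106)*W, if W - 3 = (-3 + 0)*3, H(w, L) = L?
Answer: 624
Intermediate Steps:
W = -6 (W = 3 + (-3 + 0)*3 = 3 - 3*3 = 3 - 9 = -6)
(H(11, 2) - 106)*W = (2 - 106)*(-6) = -104*(-6) = 624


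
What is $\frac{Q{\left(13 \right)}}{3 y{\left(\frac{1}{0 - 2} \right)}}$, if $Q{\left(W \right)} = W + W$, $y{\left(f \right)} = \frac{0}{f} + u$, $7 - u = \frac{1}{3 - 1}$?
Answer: $\frac{4}{3} \approx 1.3333$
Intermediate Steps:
$u = \frac{13}{2}$ ($u = 7 - \frac{1}{3 - 1} = 7 - \frac{1}{2} = \frac{13}{2} \approx 6.5$)
$y{\left(f \right)} = \frac{13}{2}$ ($y{\left(f \right)} = \frac{0}{f} + \frac{13}{2} = 0 + \frac{13}{2} = \frac{13}{2}$)
$Q{\left(W \right)} = 2 W$
$\frac{Q{\left(13 \right)}}{3 y{\left(\frac{1}{0 - 2} \right)}} = \frac{2 \cdot 13}{3 \cdot \frac{13}{2}} = \frac{26}{\frac{39}{2}} = 26 \cdot \frac{2}{39} = \frac{4}{3}$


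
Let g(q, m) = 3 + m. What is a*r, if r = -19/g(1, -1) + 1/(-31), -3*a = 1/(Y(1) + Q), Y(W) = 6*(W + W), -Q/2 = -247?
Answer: 197/31372 ≈ 0.0062795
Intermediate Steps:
Q = 494 (Q = -2*(-247) = 494)
Y(W) = 12*W (Y(W) = 6*(2*W) = 12*W)
a = -1/1518 (a = -1/(3*(12*1 + 494)) = -1/(3*(12 + 494)) = -⅓/506 = -⅓*1/506 = -1/1518 ≈ -0.00065876)
r = -591/62 (r = -19/(3 - 1) + 1/(-31) = -19/2 + 1*(-1/31) = -19*½ - 1/31 = -19/2 - 1/31 = -591/62 ≈ -9.5323)
a*r = -1/1518*(-591/62) = 197/31372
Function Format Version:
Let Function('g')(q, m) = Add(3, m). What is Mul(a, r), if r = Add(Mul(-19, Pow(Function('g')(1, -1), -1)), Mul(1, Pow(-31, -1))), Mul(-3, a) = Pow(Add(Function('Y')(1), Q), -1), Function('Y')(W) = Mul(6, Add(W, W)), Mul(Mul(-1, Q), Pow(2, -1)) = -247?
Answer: Rational(197, 31372) ≈ 0.0062795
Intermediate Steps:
Q = 494 (Q = Mul(-2, -247) = 494)
Function('Y')(W) = Mul(12, W) (Function('Y')(W) = Mul(6, Mul(2, W)) = Mul(12, W))
a = Rational(-1, 1518) (a = Mul(Rational(-1, 3), Pow(Add(Mul(12, 1), 494), -1)) = Mul(Rational(-1, 3), Pow(Add(12, 494), -1)) = Mul(Rational(-1, 3), Pow(506, -1)) = Mul(Rational(-1, 3), Rational(1, 506)) = Rational(-1, 1518) ≈ -0.00065876)
r = Rational(-591, 62) (r = Add(Mul(-19, Pow(Add(3, -1), -1)), Mul(1, Pow(-31, -1))) = Add(Mul(-19, Pow(2, -1)), Mul(1, Rational(-1, 31))) = Add(Mul(-19, Rational(1, 2)), Rational(-1, 31)) = Add(Rational(-19, 2), Rational(-1, 31)) = Rational(-591, 62) ≈ -9.5323)
Mul(a, r) = Mul(Rational(-1, 1518), Rational(-591, 62)) = Rational(197, 31372)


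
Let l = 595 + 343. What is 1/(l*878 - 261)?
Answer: 1/823303 ≈ 1.2146e-6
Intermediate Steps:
l = 938
1/(l*878 - 261) = 1/(938*878 - 261) = 1/(823564 - 261) = 1/823303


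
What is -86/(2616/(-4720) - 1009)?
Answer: 50740/595637 ≈ 0.085186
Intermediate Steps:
-86/(2616/(-4720) - 1009) = -86/(2616*(-1/4720) - 1009) = -86/(-327/590 - 1009) = -86/(-595637/590) = -590/595637*(-86) = 50740/595637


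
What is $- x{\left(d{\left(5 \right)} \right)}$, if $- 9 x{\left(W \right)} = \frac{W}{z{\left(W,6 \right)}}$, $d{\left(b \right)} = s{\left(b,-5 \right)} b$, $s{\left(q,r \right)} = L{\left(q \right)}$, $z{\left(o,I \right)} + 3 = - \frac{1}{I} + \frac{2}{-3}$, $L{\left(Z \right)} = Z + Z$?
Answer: $- \frac{100}{69} \approx -1.4493$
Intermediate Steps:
$L{\left(Z \right)} = 2 Z$
$z{\left(o,I \right)} = - \frac{11}{3} - \frac{1}{I}$ ($z{\left(o,I \right)} = -3 + \left(- \frac{1}{I} + \frac{2}{-3}\right) = -3 + \left(- \frac{1}{I} + 2 \left(- \frac{1}{3}\right)\right) = -3 - \left(\frac{2}{3} + \frac{1}{I}\right) = - \frac{11}{3} - \frac{1}{I}$)
$s{\left(q,r \right)} = 2 q$
$d{\left(b \right)} = 2 b^{2}$ ($d{\left(b \right)} = 2 b b = 2 b^{2}$)
$x{\left(W \right)} = \frac{2 W}{69}$ ($x{\left(W \right)} = - \frac{W \frac{1}{- \frac{11}{3} - \frac{1}{6}}}{9} = - \frac{W \frac{1}{- \frac{23}{6}}}{9} = - \frac{W \left(- \frac{6}{23}\right)}{9} = - \frac{\left(- \frac{6}{23}\right) W}{9} = \frac{2 W}{69}$)
$- x{\left(d{\left(5 \right)} \right)} = - \frac{2 \cdot 2 \cdot 5^{2}}{69} = - \frac{2 \cdot 2 \cdot 25}{69} = - \frac{2 \cdot 50}{69} = \left(-1\right) \frac{100}{69} = - \frac{100}{69}$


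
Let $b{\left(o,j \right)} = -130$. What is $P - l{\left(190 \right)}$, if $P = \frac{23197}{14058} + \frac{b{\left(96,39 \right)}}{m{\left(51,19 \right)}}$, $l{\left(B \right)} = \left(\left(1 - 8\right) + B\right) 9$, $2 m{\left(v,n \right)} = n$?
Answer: $- \frac{443131331}{267102} \approx -1659.0$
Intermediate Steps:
$m{\left(v,n \right)} = \frac{n}{2}$
$l{\left(B \right)} = -63 + 9 B$ ($l{\left(B \right)} = \left(-7 + B\right) 9 = -63 + 9 B$)
$P = - \frac{3214337}{267102}$ ($P = \frac{23197}{14058} - \frac{130}{\frac{1}{2} \cdot 19} = 23197 \cdot \frac{1}{14058} - \frac{130}{\frac{19}{2}} = \frac{23197}{14058} - \frac{260}{19} = - \frac{3214337}{267102} \approx -12.034$)
$P - l{\left(190 \right)} = - \frac{3214337}{267102} - \left(-63 + 9 \cdot 190\right) = - \frac{3214337}{267102} - \left(-63 + 1710\right) = - \frac{3214337}{267102} - 1647 = - \frac{443131331}{267102}$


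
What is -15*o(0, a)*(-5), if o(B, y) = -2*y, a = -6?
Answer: 900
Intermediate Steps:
-15*o(0, a)*(-5) = -(-30)*(-6)*(-5) = -15*12*(-5) = -180*(-5) = 900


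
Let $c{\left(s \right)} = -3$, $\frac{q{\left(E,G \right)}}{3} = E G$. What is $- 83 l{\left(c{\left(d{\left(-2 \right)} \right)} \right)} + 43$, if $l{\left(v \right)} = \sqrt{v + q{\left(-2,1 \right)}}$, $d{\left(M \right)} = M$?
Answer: $43 - 249 i \approx 43.0 - 249.0 i$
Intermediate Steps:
$q{\left(E,G \right)} = 3 E G$
$l{\left(v \right)} = \sqrt{-6 + v}$ ($l{\left(v \right)} = \sqrt{v + 3 \left(-2\right) 1} = \sqrt{v - 6} = \sqrt{-6 + v}$)
$- 83 l{\left(c{\left(d{\left(-2 \right)} \right)} \right)} + 43 = - 83 \sqrt{-6 - 3} + 43 = - 83 \sqrt{-9} + 43 = - 83 \cdot 3 i + 43 = - 249 i + 43 = 43 - 249 i$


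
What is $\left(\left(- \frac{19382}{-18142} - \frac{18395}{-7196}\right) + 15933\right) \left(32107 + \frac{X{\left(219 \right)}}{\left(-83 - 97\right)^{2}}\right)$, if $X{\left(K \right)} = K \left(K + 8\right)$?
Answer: $\frac{623029109883281141}{1217563200} \approx 5.117 \cdot 10^{8}$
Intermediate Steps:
$X{\left(K \right)} = K \left(8 + K\right)$
$\left(\left(- \frac{19382}{-18142} - \frac{18395}{-7196}\right) + 15933\right) \left(32107 + \frac{X{\left(219 \right)}}{\left(-83 - 97\right)^{2}}\right) = \left(\left(- \frac{19382}{-18142} - \frac{18395}{-7196}\right) + 15933\right) \left(32107 + \frac{219 \left(8 + 219\right)}{\left(-83 - 97\right)^{2}}\right) = \left(\left(\left(-19382\right) \left(- \frac{1}{18142}\right) - - \frac{18395}{7196}\right) + 15933\right) \left(32107 + \frac{219 \cdot 227}{\left(-180\right)^{2}}\right) = \left(\left(\frac{9691}{9071} + \frac{18395}{7196}\right) + 15933\right) \left(32107 + \frac{49713}{32400}\right) = \left(\frac{236597481}{65274916} + 15933\right) \left(32107 + 49713 \cdot \frac{1}{32400}\right) = \frac{1040261834109 \left(32107 + \frac{16571}{10800}\right)}{65274916} = \frac{1040261834109}{65274916} \cdot \frac{346772171}{10800} = \frac{623029109883281141}{1217563200}$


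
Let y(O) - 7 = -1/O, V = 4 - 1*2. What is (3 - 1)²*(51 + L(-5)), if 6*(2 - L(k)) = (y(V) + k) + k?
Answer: 643/3 ≈ 214.33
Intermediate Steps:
V = 2 (V = 4 - 2 = 2)
y(O) = 7 - 1/O
L(k) = 11/12 - k/3 (L(k) = 2 - (((7 - 1/2) + k) + k)/6 = 2 - (((7 - 1*½) + k) + k)/6 = 2 - (((7 - ½) + k) + k)/6 = 2 - ((13/2 + k) + k)/6 = 2 - (13/2 + 2*k)/6 = 2 + (-13/12 - k/3) = 11/12 - k/3)
(3 - 1)²*(51 + L(-5)) = (3 - 1)²*(51 + (11/12 - ⅓*(-5))) = 2²*(51 + (11/12 + 5/3)) = 4*(51 + 31/12) = 4*(643/12) = 643/3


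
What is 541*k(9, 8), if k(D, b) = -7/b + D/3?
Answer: 9197/8 ≈ 1149.6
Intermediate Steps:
k(D, b) = -7/b + D/3 (k(D, b) = -7/b + D*(⅓) = -7/b + D/3)
541*k(9, 8) = 541*(-7/8 + (⅓)*9) = 541*(-7*⅛ + 3) = 541*(-7/8 + 3) = 541*(17/8) = 9197/8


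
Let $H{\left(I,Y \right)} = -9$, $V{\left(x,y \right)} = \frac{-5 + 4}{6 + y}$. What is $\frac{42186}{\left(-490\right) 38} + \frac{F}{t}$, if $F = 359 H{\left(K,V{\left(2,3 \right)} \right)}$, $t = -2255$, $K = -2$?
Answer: $- \frac{3496821}{4198810} \approx -0.83281$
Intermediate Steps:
$V{\left(x,y \right)} = - \frac{1}{6 + y}$
$F = -3231$ ($F = 359 \left(-9\right) = -3231$)
$\frac{42186}{\left(-490\right) 38} + \frac{F}{t} = \frac{42186}{\left(-490\right) 38} - \frac{3231}{-2255} = \frac{42186}{-18620} - - \frac{3231}{2255} = 42186 \left(- \frac{1}{18620}\right) + \frac{3231}{2255} = - \frac{21093}{9310} + \frac{3231}{2255} = - \frac{3496821}{4198810}$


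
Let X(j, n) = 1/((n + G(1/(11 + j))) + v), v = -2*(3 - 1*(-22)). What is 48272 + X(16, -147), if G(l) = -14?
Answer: 10185391/211 ≈ 48272.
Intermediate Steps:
v = -50 (v = -2*(3 + 22) = -2*25 = -50)
X(j, n) = 1/(-64 + n) (X(j, n) = 1/((n - 14) - 50) = 1/((-14 + n) - 50) = 1/(-64 + n))
48272 + X(16, -147) = 48272 + 1/(-64 - 147) = 48272 + 1/(-211) = 48272 - 1/211 = 10185391/211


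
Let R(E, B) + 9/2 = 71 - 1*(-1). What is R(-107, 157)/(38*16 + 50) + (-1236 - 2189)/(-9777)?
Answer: 5827195/12866532 ≈ 0.45290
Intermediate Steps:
R(E, B) = 135/2 (R(E, B) = -9/2 + (71 - 1*(-1)) = -9/2 + (71 + 1) = -9/2 + 72 = 135/2)
R(-107, 157)/(38*16 + 50) + (-1236 - 2189)/(-9777) = 135/(2*(38*16 + 50)) + (-1236 - 2189)/(-9777) = 135/(2*(608 + 50)) - 3425*(-1/9777) = (135/2)/658 + 3425/9777 = (135/2)*(1/658) + 3425/9777 = 135/1316 + 3425/9777 = 5827195/12866532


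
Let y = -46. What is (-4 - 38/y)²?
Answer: 5329/529 ≈ 10.074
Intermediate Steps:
(-4 - 38/y)² = (-4 - 38/(-46))² = (-4 - 38*(-1/46))² = (-4 + 19/23)² = (-73/23)² = 5329/529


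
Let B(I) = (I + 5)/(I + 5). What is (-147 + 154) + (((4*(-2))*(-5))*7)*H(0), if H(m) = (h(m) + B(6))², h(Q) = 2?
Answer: 2527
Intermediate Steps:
B(I) = 1 (B(I) = (5 + I)/(5 + I) = 1)
H(m) = 9 (H(m) = (2 + 1)² = 3² = 9)
(-147 + 154) + (((4*(-2))*(-5))*7)*H(0) = (-147 + 154) + (((4*(-2))*(-5))*7)*9 = 7 + (-8*(-5)*7)*9 = 7 + (40*7)*9 = 7 + 280*9 = 7 + 2520 = 2527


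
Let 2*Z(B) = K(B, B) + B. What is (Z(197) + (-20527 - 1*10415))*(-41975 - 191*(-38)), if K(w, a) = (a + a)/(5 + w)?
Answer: 108146753115/101 ≈ 1.0708e+9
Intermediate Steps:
K(w, a) = 2*a/(5 + w) (K(w, a) = (2*a)/(5 + w) = 2*a/(5 + w))
Z(B) = B/2 + B/(5 + B) (Z(B) = (2*B/(5 + B) + B)/2 = (B + 2*B/(5 + B))/2 = B/2 + B/(5 + B))
(Z(197) + (-20527 - 1*10415))*(-41975 - 191*(-38)) = ((1/2)*197*(7 + 197)/(5 + 197) + (-20527 - 1*10415))*(-41975 - 191*(-38)) = ((1/2)*197*204/202 + (-20527 - 10415))*(-41975 + 7258) = ((1/2)*197*(1/202)*204 - 30942)*(-34717) = (10047/101 - 30942)*(-34717) = -3115095/101*(-34717) = 108146753115/101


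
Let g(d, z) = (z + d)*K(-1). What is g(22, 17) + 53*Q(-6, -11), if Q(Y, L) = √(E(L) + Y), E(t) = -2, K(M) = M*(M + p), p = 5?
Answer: -156 + 106*I*√2 ≈ -156.0 + 149.91*I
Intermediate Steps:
K(M) = M*(5 + M) (K(M) = M*(M + 5) = M*(5 + M))
g(d, z) = -4*d - 4*z (g(d, z) = (z + d)*(-(5 - 1)) = (d + z)*(-1*4) = (d + z)*(-4) = -4*d - 4*z)
Q(Y, L) = √(-2 + Y)
g(22, 17) + 53*Q(-6, -11) = (-4*22 - 4*17) + 53*√(-2 - 6) = (-88 - 68) + 53*√(-8) = -156 + 53*(2*I*√2) = -156 + 106*I*√2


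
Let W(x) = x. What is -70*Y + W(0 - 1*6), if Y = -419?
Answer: 29324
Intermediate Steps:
-70*Y + W(0 - 1*6) = -70*(-419) + (0 - 1*6) = 29330 + (0 - 6) = 29330 - 6 = 29324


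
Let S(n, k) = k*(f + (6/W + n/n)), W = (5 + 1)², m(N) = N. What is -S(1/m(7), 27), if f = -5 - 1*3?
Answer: 369/2 ≈ 184.50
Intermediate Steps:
f = -8 (f = -5 - 3 = -8)
W = 36 (W = 6² = 36)
S(n, k) = -41*k/6 (S(n, k) = k*(-8 + (6/36 + n/n)) = k*(-8 + (6*(1/36) + 1)) = k*(-8 + (⅙ + 1)) = k*(-8 + 7/6) = k*(-41/6) = -41*k/6)
-S(1/m(7), 27) = -(-41)*27/6 = -1*(-369/2) = 369/2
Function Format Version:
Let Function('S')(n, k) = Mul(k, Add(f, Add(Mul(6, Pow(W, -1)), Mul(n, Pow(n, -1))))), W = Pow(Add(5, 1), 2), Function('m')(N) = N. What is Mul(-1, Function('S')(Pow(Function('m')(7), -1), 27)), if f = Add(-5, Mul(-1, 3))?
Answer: Rational(369, 2) ≈ 184.50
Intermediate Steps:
f = -8 (f = Add(-5, -3) = -8)
W = 36 (W = Pow(6, 2) = 36)
Function('S')(n, k) = Mul(Rational(-41, 6), k) (Function('S')(n, k) = Mul(k, Add(-8, Add(Mul(6, Pow(36, -1)), Mul(n, Pow(n, -1))))) = Mul(k, Add(-8, Add(Mul(6, Rational(1, 36)), 1))) = Mul(k, Add(-8, Add(Rational(1, 6), 1))) = Mul(k, Add(-8, Rational(7, 6))) = Mul(k, Rational(-41, 6)) = Mul(Rational(-41, 6), k))
Mul(-1, Function('S')(Pow(Function('m')(7), -1), 27)) = Mul(-1, Mul(Rational(-41, 6), 27)) = Mul(-1, Rational(-369, 2)) = Rational(369, 2)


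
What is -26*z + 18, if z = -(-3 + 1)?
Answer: -34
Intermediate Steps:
z = 2 (z = -1*(-2) = 2)
-26*z + 18 = -26*2 + 18 = -52 + 18 = -34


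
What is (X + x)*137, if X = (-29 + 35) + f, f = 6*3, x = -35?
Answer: -1507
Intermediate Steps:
f = 18
X = 24 (X = (-29 + 35) + 18 = 6 + 18 = 24)
(X + x)*137 = (24 - 35)*137 = -11*137 = -1507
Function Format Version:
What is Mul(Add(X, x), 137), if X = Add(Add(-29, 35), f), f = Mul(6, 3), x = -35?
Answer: -1507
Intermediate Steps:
f = 18
X = 24 (X = Add(Add(-29, 35), 18) = Add(6, 18) = 24)
Mul(Add(X, x), 137) = Mul(Add(24, -35), 137) = Mul(-11, 137) = -1507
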